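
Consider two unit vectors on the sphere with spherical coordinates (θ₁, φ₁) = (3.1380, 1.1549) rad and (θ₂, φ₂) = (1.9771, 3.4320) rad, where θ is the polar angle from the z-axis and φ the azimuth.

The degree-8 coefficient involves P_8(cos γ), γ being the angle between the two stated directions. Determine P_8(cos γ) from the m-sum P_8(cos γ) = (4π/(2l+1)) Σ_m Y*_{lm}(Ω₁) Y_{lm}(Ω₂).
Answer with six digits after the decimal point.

Term-by-term m-sum for l=8 (normalisation 4π/17 = 0.739198):
  m=-8: (-0.000000, 0.000000) × (-0.178581, -0.190749) = (0.000000, 0.000000)  (running Σ = (0.000000, 0.000000))
  m=-7: (0.000000, -0.000000) × (-0.200465, -0.402531) = (-0.000000, 0.000000)  (running Σ = (-0.000000, 0.000000))
  m=-6: (0.000000, 0.000000) × (-0.051874, -0.299241) = (0.000000, -0.000000)  (running Σ = (0.000000, -0.000000))
  m=-5: (-0.000000, 0.000000) × (-0.016363, 0.137134) = (-0.000000, -0.000000)  (running Σ = (-0.000000, -0.000000))
  m=-4: (-0.000000, -0.000000) × (-0.141372, 0.326011) = (0.000000, 0.000000)  (running Σ = (0.000000, 0.000000))
  m=-3: (0.000001, 0.000000) × (-0.018884, 0.022440) = (-0.000000, 0.000000)  (running Σ = (-0.000000, 0.000000))
  m=-2: (-0.000090, 0.000098) × (0.275457, -0.180792) = (-0.000007, 0.000043)  (running Σ = (-0.000007, 0.000043))
  m=-1: (-0.007162, -0.016215) × (0.092222, -0.027561) = (-0.001107, -0.001298)  (running Σ = (-0.001114, -0.001255))
  m=0: (1.162836, -0.000000) × (-0.315118, 0.000000) = (-0.366431, 0.000000)  (running Σ = (-0.367545, -0.001255))
  m=1: (0.007162, -0.016215) × (-0.092222, -0.027561) = (-0.001107, 0.001298)  (running Σ = (-0.368653, 0.000043))
  m=2: (-0.000090, -0.000098) × (0.275457, 0.180792) = (-0.000007, -0.000043)  (running Σ = (-0.368660, 0.000000))
  m=3: (-0.000001, 0.000000) × (0.018884, 0.022440) = (-0.000000, -0.000000)  (running Σ = (-0.368660, 0.000000))
  m=4: (-0.000000, 0.000000) × (-0.141372, -0.326011) = (0.000000, -0.000000)  (running Σ = (-0.368660, -0.000000))
  m=5: (0.000000, 0.000000) × (0.016363, 0.137134) = (-0.000000, 0.000000)  (running Σ = (-0.368660, -0.000000))
  m=6: (0.000000, -0.000000) × (-0.051874, 0.299241) = (0.000000, 0.000000)  (running Σ = (-0.368660, 0.000000))
  m=7: (-0.000000, -0.000000) × (0.200465, -0.402531) = (-0.000000, -0.000000)  (running Σ = (-0.368660, 0.000000))
  m=8: (-0.000000, -0.000000) × (-0.178581, 0.190749) = (0.000000, -0.000000)  (running Σ = (-0.368660, 0.000000))
Accumulated sum (-0.368660, 0.000000); after 4π/(2l+1) scaling, (-0.272513, 0.000000) ⇒ P_8 = -0.272513

-0.272513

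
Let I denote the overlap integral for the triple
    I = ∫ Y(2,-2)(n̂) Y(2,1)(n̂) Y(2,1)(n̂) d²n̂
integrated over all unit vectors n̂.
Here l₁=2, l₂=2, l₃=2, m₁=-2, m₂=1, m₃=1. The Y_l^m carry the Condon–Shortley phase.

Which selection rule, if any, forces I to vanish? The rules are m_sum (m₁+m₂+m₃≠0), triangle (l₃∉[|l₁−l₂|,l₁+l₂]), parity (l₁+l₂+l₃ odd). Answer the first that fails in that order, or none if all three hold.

m₁+m₂+m₃ = -2 + 1 + 1 = 0  ✓
triangle: |2−2|=0 ≤ l₃=2 ≤ 2+2=4  ✓
parity: l₁+l₂+l₃ = 6 is even  ✓

none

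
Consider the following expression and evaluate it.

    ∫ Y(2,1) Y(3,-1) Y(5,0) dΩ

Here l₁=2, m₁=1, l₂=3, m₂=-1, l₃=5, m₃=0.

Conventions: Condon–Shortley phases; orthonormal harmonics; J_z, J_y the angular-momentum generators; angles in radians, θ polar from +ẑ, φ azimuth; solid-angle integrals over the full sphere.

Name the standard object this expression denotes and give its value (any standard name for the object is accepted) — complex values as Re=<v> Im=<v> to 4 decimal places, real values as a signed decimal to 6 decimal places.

This is a Gaunt coefficient — the integral of a triple product of spherical harmonics over the sphere.
Checks pass: Σm=0; 10 even; l₃=5∈[1,5].
(2·2+1)(2·3+1)(2·5+1) = 385
Δ: 0! 4! 6! / 11! → 1/2310
sum: t=0:+1/144 = 1/144
3j²(2 3 5; 0 0 0) = Δ·Π!·Σ² = 10/231  (sign -1)
sum: t=0:+1/288 = 1/288
3j²(2 3 5; 1 -1 0) = Δ·Π!·Σ² = 5/231  (sign -1)
combine: 4πI² = 385·10/231·5/231 = 250/693
take √, sign +1: I = 0.16943318

Gaunt coefficient, +0.169433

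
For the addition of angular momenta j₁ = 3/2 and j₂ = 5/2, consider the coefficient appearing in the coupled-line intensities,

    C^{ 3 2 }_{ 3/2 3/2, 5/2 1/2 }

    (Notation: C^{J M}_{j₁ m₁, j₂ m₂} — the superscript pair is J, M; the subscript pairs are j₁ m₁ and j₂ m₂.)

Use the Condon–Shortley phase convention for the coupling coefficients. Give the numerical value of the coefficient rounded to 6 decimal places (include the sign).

+√(1/2) = +0.707107

√[7·1!2!4!/8! · 3!0!3!2!5!1!] = √(72)
  +(−1)^0/∏(0,1,0,3,2,1)! = 1/12  (running 1/12)
⟨..|..⟩ = √(72)·(1/12) = +0.707107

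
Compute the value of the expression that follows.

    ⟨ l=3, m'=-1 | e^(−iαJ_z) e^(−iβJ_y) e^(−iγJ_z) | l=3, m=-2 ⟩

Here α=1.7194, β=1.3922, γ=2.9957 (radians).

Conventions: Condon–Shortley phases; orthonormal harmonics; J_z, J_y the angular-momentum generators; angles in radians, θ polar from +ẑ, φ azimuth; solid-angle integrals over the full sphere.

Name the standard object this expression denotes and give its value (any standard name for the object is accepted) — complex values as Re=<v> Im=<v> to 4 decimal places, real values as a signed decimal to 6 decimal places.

This is a Wigner D-matrix element — the rotation-matrix element ⟨l m'| R(α,β,γ) |l m⟩ in the angular-momentum basis.
Split into d^3_{-1,-2}(β=1.3922) × two z-phases.
Half-angle: c=0.767349, s=0.641230. N=√(2·24·1·120)=75.894664
The bounds max(0,m−m')=0 and min(l+m,l−m')=1 give 2 terms
  k=0: (−1)^1·75.8947/(24)·0.7673^5·0.6412^1 = -0.539483
  k=1: (−1)^2·75.8947/(12)·0.7673^3·0.6412^3 = +0.753442
d^3_{-1,-2}(1.3922) = -0.539483 +0.753442 = +0.213959
Attach z-rotation phases: D = e^{-i(-1)(1.7194)}·(+0.213959)·e^{-i(-2)(2.9957)} = +0.030530+0.211769i

Wigner D-matrix element, Re=0.0305 Im=0.2118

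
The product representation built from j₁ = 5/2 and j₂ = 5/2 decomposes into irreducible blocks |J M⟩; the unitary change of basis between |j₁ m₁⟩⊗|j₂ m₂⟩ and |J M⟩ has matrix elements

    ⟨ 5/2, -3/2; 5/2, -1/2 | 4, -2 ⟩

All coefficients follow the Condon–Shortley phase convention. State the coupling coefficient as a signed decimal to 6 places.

√[9·1!4!4!/10! · 1!4!2!3!2!6!] = √(20736/35)
  +(−1)^0/∏(0,1,4,2,0,2)! = 1/96  (running 1/96)
  +(−1)^1/∏(1,0,3,1,1,3)! = -1/36  (running -5/288)
⟨..|..⟩ = √(20736/35)·(-5/288) = -0.422577

-0.422577  (= −√(5/28))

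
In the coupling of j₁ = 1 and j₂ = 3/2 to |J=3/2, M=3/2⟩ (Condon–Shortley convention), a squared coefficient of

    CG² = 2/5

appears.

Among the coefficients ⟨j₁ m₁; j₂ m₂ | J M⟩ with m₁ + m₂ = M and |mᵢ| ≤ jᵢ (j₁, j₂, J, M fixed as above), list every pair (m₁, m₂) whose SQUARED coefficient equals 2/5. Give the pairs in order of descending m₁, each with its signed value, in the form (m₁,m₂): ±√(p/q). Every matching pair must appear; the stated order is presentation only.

Admissible pairs with m₁+m₂ = M = 3/2: (0,3/2), (1,1/2)
  (m₁,m₂)=(1,1/2): CG² = 2/5, CG = +√(2/5)   ← matches the target
  (m₁,m₂)=(0,3/2): CG² = 3/5, CG = −√(3/5)
Pairs with CG² = 2/5: (1,1/2): +√(2/5)

(1,1/2): +√(2/5)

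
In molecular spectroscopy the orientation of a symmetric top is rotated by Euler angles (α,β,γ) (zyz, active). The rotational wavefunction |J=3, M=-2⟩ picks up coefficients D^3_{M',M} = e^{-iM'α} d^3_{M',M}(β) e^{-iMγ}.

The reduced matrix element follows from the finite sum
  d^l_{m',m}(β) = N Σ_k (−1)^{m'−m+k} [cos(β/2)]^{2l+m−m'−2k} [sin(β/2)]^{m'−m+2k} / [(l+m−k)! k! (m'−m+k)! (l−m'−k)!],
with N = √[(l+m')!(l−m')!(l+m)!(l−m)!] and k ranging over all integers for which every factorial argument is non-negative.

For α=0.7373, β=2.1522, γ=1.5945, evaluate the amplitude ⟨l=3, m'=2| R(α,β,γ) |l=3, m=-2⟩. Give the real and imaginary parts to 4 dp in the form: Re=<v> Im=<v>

Re=-0.0303 Im=0.2093

First d^3_{2,-2}(β=2.1522), then the phase factors e^{-i(2)α} and e^{-i(-2)γ}:
With c≡cos(β/2)=0.474764 and s≡sin(β/2)=0.880113, N=[120·1·1·120]^{1/2}=120.000000
Admissible k: 0..1 (factorial args all ≥0)
  k=0: (−1)^4·120.0000/(24)·0.4748^2·0.8801^4 = +0.676207
  k=1: (−1)^5·120.0000/(120)·0.4748^0·0.8801^6 = -0.464762
d^3_{2,-2}(2.1522) = +0.676207 -0.464762 = +0.211446
Attach z-rotation phases: D = e^{-i(2)(0.7373)}·(+0.211446)·e^{-i(-2)(1.5945)} = -0.030260+0.209269i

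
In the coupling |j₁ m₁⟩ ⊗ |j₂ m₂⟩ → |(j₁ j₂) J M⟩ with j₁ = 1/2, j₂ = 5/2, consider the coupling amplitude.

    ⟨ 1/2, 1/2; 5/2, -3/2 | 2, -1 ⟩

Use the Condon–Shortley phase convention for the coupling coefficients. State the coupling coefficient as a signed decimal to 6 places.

triangle: 1!*0!*4!/6! = 24/720
(j±m)!: 1!*0!*1!*4!*1!*3! = 144
prefactor² = (2J+1)*Δ*N² = 24
  k=0: +1/(0!*1!*0!*1!*0!*3!) = 1/6
Σ = 1/6  ⇒  CG² = 24*(1/6)² = 2/3
CG = +√(2/3) = +0.816497

+√(2/3) ≈ +0.816497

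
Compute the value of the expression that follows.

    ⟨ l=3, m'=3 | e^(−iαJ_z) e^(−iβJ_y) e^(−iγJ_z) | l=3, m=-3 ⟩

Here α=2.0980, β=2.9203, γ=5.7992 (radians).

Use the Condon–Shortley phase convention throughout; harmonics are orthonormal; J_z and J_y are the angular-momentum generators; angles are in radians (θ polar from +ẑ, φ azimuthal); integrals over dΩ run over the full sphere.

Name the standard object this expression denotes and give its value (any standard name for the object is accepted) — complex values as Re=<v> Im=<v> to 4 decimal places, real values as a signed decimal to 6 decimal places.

Wigner D-matrix element, Re=0.1039 Im=-0.9582

This is a Wigner D-matrix element — the rotation-matrix element ⟨l m'| R(α,β,γ) |l m⟩ in the angular-momentum basis.
D^3_{3,-3}(2.0980,2.9203,5.7992) = e^{-i·3·2.0980}·d^3_{3,-3}(2.9203)·e^{-i·-3·5.7992}. Compute d first:
With c≡cos(β/2)=0.110421 and s≡sin(β/2)=0.993885, N=[720·1·1·720]^{1/2}=720.000000
k: max(0,(-3)−(3))=0 … min(3+(-3),3−(3))=0
  k=0: (−1)^6·720.0000/(720)·0.1104^0·0.9939^6 = +0.963866
d^3_{3,-3}(2.9203) = +0.963866
D = (+0.999942-0.010814i)·(+0.963866)·(+0.118561-0.992947i) = +0.103920-0.958248i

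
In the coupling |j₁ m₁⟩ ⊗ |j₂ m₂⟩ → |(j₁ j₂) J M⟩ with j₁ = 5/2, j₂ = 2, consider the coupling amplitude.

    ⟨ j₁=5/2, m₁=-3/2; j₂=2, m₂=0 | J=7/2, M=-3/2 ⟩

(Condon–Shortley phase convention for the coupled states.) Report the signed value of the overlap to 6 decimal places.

−√(2/7) ≈ -0.534522

triangle: 1!*4!*3!/9! = 144/362880
(j±m)!: 1!*4!*2!*2!*2!*5! = 23040
prefactor² = (2J+1)*Δ*N² = 512/7
  k=0: +1/(0!*1!*4!*2!*0!*1!) = 1/48
  k=1: −1/(1!*0!*3!*1!*1!*2!) = -1/12
Σ = -1/16  ⇒  CG² = 512/7*(-1/16)² = 2/7
CG = −√(2/7) = -0.534522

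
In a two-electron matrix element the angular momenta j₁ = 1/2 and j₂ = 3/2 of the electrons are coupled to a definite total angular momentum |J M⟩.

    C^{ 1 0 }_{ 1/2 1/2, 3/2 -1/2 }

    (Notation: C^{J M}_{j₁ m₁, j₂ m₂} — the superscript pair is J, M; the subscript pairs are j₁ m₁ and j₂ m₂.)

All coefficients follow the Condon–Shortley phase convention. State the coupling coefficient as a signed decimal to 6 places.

+0.707107  (= +√(1/2))

√[3·1!0!2!/4! · 1!0!1!2!1!1!] = √(1/2)
  +(−1)^0/∏(0,1,0,1,0,1)! = 1  (running 1)
⟨..|..⟩ = √(1/2)·(1) = +0.707107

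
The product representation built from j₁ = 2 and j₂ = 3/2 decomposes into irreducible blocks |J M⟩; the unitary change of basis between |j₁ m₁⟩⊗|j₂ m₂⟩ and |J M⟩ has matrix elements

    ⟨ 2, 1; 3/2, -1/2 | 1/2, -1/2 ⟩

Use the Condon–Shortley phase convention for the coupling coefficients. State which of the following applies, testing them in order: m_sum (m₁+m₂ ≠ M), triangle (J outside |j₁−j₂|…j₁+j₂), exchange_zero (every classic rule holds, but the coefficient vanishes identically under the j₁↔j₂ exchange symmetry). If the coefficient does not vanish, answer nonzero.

m_sum

m-sum: m₁+m₂ = 1+(-1/2) = 1/2, M = -1/2  ✗ ⇒ coefficient is 0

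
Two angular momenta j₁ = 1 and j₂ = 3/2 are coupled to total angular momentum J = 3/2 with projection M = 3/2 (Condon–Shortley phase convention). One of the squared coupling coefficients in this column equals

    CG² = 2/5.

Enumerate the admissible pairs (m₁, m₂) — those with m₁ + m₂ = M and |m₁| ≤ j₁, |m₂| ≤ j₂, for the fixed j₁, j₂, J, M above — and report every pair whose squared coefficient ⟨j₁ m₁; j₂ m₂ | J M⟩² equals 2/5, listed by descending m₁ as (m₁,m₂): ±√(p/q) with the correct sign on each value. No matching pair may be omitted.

(1,1/2): +√(2/5)

Admissible pairs with m₁+m₂ = M = 3/2: (0,3/2), (1,1/2)
  (m₁,m₂)=(1,1/2): CG² = 2/5, CG = +√(2/5)   ← matches the target
  (m₁,m₂)=(0,3/2): CG² = 3/5, CG = −√(3/5)
Pairs with CG² = 2/5: (1,1/2): +√(2/5)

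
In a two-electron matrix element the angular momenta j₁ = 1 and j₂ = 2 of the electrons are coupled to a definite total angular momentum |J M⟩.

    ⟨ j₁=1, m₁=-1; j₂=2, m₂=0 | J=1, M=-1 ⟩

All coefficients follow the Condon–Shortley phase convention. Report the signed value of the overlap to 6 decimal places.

j₁+j₂−J=2  J+j₁−j₂=0  J−j₁+j₂=2  j₁+j₂+J+1=5
(j₁±m₁, j₂±m₂, J±M) = (0,2,2,2,0,2)
P² = 8/5
sum k=2..2:
  [2] +1/4 = 1/4
S = 1/4
C² = P²·S² = 1/10 ; C = +0.316228

+√(1/10) ≈ +0.316228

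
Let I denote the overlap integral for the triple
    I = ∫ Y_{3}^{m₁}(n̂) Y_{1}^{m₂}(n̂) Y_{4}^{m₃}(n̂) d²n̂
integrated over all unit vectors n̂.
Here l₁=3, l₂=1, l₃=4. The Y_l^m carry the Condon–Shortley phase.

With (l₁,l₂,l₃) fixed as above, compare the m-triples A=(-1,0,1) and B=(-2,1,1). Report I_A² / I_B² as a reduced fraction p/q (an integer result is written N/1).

5/1

Shared (l₁,l₂,l₃)=(3,1,4): N and (l;000)² cancel in I_A²/I_B².
A: Δ = 0!·6!·2!/9! = 1/252; Racah Σ t=0..0: t=0:+1/48 = 1/48; ⇒ 3j(3 1 4; -1 0 1)² = 5/84, sgn -1
B: Δ = 0!·6!·2!/9! = 1/252; Racah Σ t=0..0: t=0:+1/240 = 1/240; ⇒ 3j(3 1 4; -2 1 1)² = 1/84, sgn -1
I_A²/I_B² = (5/84)/(1/84) = 5/1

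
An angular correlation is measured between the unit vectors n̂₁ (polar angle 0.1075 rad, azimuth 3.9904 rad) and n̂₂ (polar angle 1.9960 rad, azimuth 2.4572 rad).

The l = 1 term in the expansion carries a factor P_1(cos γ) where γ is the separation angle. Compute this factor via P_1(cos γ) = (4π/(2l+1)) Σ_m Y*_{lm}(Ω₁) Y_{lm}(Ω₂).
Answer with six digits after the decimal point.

Expand P_1 via completeness: Σ_{m} conj(Y_{1,m}) at Ω₁ times Y_{1,m} at Ω₂ —
  m=-1: (-0.02450 - 0.02782j) × (-0.24385 - 0.19897j) = 0.00044 + 0.01166j  (running Σ = 0.00044 + 0.01166j)
  m=0: (0.48578 + 0.00000j) × (-0.20155 + 0.00000j) = -0.09791 + 0.00000j  (running Σ = -0.09747 + 0.01166j)
  m=1: (0.02450 - 0.02782j) × (0.24385 - 0.19897j) = 0.00044 - 0.01166j  (running Σ = -0.09703 + 0.00000j)
Total Σ_m = -0.09703 + 0.00000j. Multiply by 4.188790: -0.40645 + 0.00000j. P_1(cos γ) = -0.406451

-0.406451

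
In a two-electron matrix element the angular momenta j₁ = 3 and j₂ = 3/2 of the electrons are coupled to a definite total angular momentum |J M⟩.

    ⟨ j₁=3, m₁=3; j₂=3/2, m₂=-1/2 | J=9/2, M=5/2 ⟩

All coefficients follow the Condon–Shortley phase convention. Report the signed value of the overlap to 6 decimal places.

√[10·0!6!3!/10! · 6!0!1!2!7!2!] = √(172800)
  +(−1)^0/∏(0,0,0,1,6,2)! = 1/1440  (running 1/1440)
⟨..|..⟩ = √(172800)·(1/1440) = +0.288675

+√(1/12) = +0.288675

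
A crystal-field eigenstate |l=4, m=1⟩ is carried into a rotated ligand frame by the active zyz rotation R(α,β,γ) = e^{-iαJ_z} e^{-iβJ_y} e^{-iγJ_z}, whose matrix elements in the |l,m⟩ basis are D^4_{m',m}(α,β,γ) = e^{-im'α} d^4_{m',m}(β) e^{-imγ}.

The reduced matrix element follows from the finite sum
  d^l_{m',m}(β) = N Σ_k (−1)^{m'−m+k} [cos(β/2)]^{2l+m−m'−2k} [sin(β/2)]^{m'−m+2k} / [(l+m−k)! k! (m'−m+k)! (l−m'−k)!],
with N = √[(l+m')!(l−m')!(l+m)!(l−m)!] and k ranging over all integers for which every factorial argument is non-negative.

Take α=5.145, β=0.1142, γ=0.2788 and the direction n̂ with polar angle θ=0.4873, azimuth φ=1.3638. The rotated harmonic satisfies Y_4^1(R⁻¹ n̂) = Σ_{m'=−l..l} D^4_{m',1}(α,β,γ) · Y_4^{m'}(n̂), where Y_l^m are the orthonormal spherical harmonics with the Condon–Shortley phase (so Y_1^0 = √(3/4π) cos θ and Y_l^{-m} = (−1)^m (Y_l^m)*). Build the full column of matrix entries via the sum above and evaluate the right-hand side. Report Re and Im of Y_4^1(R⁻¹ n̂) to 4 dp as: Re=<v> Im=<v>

Re=0.2814 Im=-0.2966

Need the full column D^4_{m',1} for m'=−4..4 at α=5.1450, β=0.1142, γ=0.2788.
cos(β/2)=0.998370, sin(β/2)=0.057069
d^4_{-4,1}: single k=5 term ⇒ +0.000005;  D = +0.000001+0.000004i
d^4_{-3,1}: k∈[4..5] ⇒ +0.000139 -0.000000 = +0.000139;  D = -0.000118+0.000073i
d^4_{-2,1}: k∈[3..5] ⇒ +0.002607 -0.000013 +0.000000 = +0.002594;  D = -0.002161-0.001436i
d^4_{-1,1}: k∈[2..5] ⇒ +0.032252 -0.000316 +0.000001 -0.000000 = +0.031936;  D = +0.004893-0.031559i
d^4_{0,1}: k∈[1..4] ⇒ +0.252323 -0.004947 +0.000016 -0.000000 = +0.247392;  D = +0.237839-0.068083i
d^4_{1,1}: k∈[0..3] ⇒ +0.987036 -0.048377 +0.000316 -0.000000 = +0.938975;  D = +0.613059+0.711218i
d^4_{2,1}: k∈[0..2] ⇒ -0.239374 +0.003911 -0.000009 = -0.235472;  D = +0.097471-0.214352i
d^4_{3,1}: k∈[0..1] ⇒ +0.025599 -0.000139 = +0.025459;  D = -0.025459+0.000149i
d^4_{4,1}: single k=0 term ⇒ -0.001380;  D = +0.000586+0.001249i
Y_4^{m'}(θ=0.4873,φ=1.3638) and Σ D·Y over m':
  (+0.0000+0.0000i)·(+0.0144+0.0157i)  (-0.0001+0.0001i)·(-0.0661+0.0923i)  (-0.0022-0.0014i)·(-0.2998-0.1317i)  (+0.0049-0.0316i)·(+0.0992-0.4722i)  (+0.2378-0.0681i)·(+0.0965+0.0000i)  (+0.6131+0.7112i)·(-0.0992-0.4722i)  (+0.0975-0.2144i)·(-0.2998+0.1317i)  (-0.0255+0.0001i)·(+0.0661+0.0923i)  (+0.0006+0.0012i)·(+0.0144-0.0157i)
Y_4^1(R⁻¹ n̂) = +0.281409-0.296573i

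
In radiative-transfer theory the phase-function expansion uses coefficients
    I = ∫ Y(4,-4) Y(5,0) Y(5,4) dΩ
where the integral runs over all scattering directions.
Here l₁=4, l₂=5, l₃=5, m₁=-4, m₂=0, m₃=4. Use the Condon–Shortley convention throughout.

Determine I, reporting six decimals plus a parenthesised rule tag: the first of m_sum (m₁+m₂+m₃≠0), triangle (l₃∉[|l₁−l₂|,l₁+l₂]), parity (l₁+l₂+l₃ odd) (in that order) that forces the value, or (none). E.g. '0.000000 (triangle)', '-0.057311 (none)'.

0.130198 (none)

m-sum 0 ✓  L=14 even ✓  1≤5≤9 ✓
Π(2lᵢ+1) = 9×11×11 = 1089
triangle coeff Δ(4,5,5) = 1/3153150
Σ_t [0,4]: t=0:+1/69120 t=1:−1/1728 t=2:+1/576 t=3:−1/1728 t=4:+1/69120 = 7/11520
(3j)²=2/143 [(4 5 5; 0 0 0)], sign=-1
Σ_t [4,4]: t=4:+1/69120 = 1/69120
(3j)²=2/143 [(4 5 5; -4 0 4)], sign=-1
⇒ 4πI² = 36/169
I = (+1)√(36/169/(4π)) = 0.13019760
No selection rule forces the value: the integral is nonzero (none).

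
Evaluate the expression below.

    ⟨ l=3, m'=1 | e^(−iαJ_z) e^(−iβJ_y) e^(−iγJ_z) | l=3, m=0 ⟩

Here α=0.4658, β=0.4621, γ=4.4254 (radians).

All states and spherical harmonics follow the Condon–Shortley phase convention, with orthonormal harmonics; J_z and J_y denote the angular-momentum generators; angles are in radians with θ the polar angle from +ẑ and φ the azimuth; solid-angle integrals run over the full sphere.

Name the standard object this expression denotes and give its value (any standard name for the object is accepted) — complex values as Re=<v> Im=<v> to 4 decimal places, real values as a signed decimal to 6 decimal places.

Wigner D-matrix element, Re=-0.5185 Im=0.2607

This is a Wigner D-matrix element — the rotation-matrix element ⟨l m'| R(α,β,γ) |l m⟩ in the angular-momentum basis.
Split into d^3_{1,0}(β=0.4621) × two z-phases.
With c≡cos(β/2)=0.973426 and s≡sin(β/2)=0.229000, N=[24·2·6·6]^{1/2}=41.569219
k: max(0,(0)−(1))=0 … min(3+(0),3−(1))=2
  k=0: (−1)^1·41.5692/(12)·0.9734^5·0.2290^1 = -0.693332
  k=1: (−1)^2·41.5692/(4)·0.9734^3·0.2290^3 = +0.115114
  k=2: (−1)^3·41.5692/(12)·0.9734^1·0.2290^5 = -0.002124
d^3_{1,0}(0.4621) = -0.693332 +0.115114 -0.002124 = -0.580342
Phases: e^{-i·(1)·0.4658}=+0.893463-0.449138i, e^{-i·(0)·4.4254}=+1.000000+0.000000i ⇒ D=-0.518514+0.260654i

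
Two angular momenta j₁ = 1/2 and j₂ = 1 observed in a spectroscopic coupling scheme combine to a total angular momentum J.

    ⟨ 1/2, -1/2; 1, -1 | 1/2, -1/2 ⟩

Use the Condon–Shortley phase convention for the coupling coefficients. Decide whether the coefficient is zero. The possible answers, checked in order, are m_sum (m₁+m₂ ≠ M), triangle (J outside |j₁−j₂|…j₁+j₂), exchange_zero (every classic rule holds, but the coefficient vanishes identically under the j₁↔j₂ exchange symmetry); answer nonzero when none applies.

m_sum

m-sum: m₁+m₂ = -1/2+(-1) = -3/2, M = -1/2  ✗ ⇒ coefficient is 0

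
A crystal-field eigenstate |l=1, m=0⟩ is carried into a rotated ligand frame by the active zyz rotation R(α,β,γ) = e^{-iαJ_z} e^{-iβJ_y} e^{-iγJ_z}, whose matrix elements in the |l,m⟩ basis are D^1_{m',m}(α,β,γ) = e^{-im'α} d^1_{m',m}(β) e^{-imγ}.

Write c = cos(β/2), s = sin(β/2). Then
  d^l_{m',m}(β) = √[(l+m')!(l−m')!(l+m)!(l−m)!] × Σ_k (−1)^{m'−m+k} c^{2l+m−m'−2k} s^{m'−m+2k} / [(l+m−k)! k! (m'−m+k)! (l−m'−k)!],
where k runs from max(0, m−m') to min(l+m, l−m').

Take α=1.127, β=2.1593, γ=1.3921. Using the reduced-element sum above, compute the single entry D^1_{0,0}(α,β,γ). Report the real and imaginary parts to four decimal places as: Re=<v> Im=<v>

First d^1_{0,0}(β=2.1593), then the phase factors e^{-i(0)α} and e^{-i(0)γ}:
Half-angle: c=0.471637, s=0.881793. N=√(1·1·1·1)=1.000000
Admissible k: 0..1 (factorial args all ≥0)
  k=0: (−1)^0·1.0000/(1)·0.4716^2·0.8818^0 = +0.222441
  k=1: (−1)^1·1.0000/(1)·0.4716^0·0.8818^2 = -0.777559
d^1_{0,0}(2.1593) = +0.222441 -0.777559 = -0.555117
D = (+1.000000+0.000000i)·(-0.555117)·(+1.000000+0.000000i) = -0.555117+0.000000i

Re=-0.5551 Im=0.0000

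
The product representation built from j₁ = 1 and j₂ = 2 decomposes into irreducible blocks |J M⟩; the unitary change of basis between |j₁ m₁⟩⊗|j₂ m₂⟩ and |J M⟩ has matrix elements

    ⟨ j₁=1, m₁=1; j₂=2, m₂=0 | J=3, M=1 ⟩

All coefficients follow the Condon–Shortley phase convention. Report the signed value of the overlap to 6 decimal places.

j₁+j₂−J=0  J+j₁−j₂=2  J−j₁+j₂=4  j₁+j₂+J+1=7
(j₁±m₁, j₂±m₂, J±M) = (2,0,2,2,4,2)
P² = 128/5
sum k=0..0:
  [0] +1/8 = 1/8
S = 1/8
C² = P²·S² = 2/5 ; C = +0.632456

+√(2/5) = +0.632456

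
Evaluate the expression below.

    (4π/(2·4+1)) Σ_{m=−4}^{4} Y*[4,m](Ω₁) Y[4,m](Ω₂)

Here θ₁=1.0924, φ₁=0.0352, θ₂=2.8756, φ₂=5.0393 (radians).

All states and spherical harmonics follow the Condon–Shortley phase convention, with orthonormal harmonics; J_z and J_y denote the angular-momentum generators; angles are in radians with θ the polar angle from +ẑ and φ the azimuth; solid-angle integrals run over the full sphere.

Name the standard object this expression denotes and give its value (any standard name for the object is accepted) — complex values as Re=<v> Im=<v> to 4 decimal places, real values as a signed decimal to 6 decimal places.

This sum is the spherical-harmonic addition theorem: it equals the Legendre polynomial P_l(cos γ) of the angle γ between the two directions.
Addition theorem: P_4(cos γ) = (4π/9) Σ_m Y*_{lm}(Ω₁) Y_{lm}(Ω₂), m = −4…4:
  [-4]  conj(Y_{4,-4})(Ω₁) = +0.272119+0.038570i ; Y_{4,-4}(Ω₂) = +0.000550-0.002040i ; Δ = +0.000228-0.000534i
  [-3]  conj(Y_{4,-3})(Ω₁) = +0.400873+0.042490i ; Y_{4,-3}(Ω₂) = +0.018226+0.012205i ; Δ = +0.006788+0.005667i
  [-2]  conj(Y_{4,-2})(Ω₁) = +0.127147+0.008966i ; Y_{4,-2}(Ω₂) = -0.101214+0.077555i ; Δ = -0.013564+0.008953i
  [-1]  conj(Y_{4,-1})(Ω₁) = -0.293017-0.010318i ; Y_{4,-1}(Ω₂) = -0.135482-0.399562i ; Δ = +0.035576+0.118476i
  [+0]  conj(Y_{4,0})(Ω₁) = -0.188919-0.000000i ; Y_{4,0}(Ω₂) = +0.571575+0.000000i ; Δ = -0.107981-0.000000i
  [+1]  conj(Y_{4,1})(Ω₁) = +0.293017-0.010318i ; Y_{4,1}(Ω₂) = +0.135482-0.399562i ; Δ = +0.035576-0.118476i
  [+2]  conj(Y_{4,2})(Ω₁) = +0.127147-0.008966i ; Y_{4,2}(Ω₂) = -0.101214-0.077555i ; Δ = -0.013564-0.008953i
  [+3]  conj(Y_{4,3})(Ω₁) = -0.400873+0.042490i ; Y_{4,3}(Ω₂) = -0.018226+0.012205i ; Δ = +0.006788-0.005667i
  [+4]  conj(Y_{4,4})(Ω₁) = +0.272119-0.038570i ; Y_{4,4}(Ω₂) = +0.000550+0.002040i ; Δ = +0.000228+0.000534i
Accumulated sum -0.049926-0.000000i; after 4π/(2l+1) scaling, -0.069710-0.000000i ⇒ P_4 = -0.069710

Legendre polynomial (addition theorem), -0.069710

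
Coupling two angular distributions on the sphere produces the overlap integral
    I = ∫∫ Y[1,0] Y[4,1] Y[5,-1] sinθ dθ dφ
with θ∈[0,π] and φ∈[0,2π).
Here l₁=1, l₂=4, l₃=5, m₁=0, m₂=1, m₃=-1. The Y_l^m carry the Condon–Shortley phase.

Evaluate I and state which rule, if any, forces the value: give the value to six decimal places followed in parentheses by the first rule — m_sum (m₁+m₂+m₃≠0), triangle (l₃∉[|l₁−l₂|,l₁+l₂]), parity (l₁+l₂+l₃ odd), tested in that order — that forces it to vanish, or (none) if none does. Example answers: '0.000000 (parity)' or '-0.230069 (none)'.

Checks pass: Σm=0; 10 even; l₃=5∈[3,5].
(2·1+1)(2·4+1)(2·5+1) = 297
Δ: 0! 2! 8! / 11! → 1/495
sum: t=0:+1/576 = 1/576
3j²(1 4 5; 0 0 0) = Δ·Π!·Σ² = 5/99  (sign -1)
sum: t=0:+1/720 = 1/720
3j²(1 4 5; 0 1 -1) = Δ·Π!·Σ² = 8/165  (sign +1)
combine: 4πI² = 297·5/99·8/165 = 8/11
take √, sign -1: I = -0.24057125
No selection rule forces the value: the integral is nonzero (none).

-0.240571 (none)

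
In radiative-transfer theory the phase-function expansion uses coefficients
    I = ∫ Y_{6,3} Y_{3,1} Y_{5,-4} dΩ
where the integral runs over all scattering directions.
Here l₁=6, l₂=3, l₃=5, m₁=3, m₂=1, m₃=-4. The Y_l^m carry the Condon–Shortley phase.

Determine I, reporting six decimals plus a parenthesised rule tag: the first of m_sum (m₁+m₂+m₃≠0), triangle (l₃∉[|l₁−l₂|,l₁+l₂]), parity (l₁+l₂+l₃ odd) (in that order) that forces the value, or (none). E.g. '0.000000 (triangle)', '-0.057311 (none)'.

0.176531 (none)

Checks pass: Σm=0; 14 even; l₃=5∈[3,9].
(2·6+1)(2·3+1)(2·5+1) = 1001
Δ: 4! 8! 2! / 15! → 1/675675
sum: t=1:−1/8640 t=2:+1/2304 t=3:−1/8640 = 7/34560
3j²(6 3 5; 0 0 0) = Δ·Π!·Σ² = 7/429  (sign -1)
sum: t=2:+1/40320 t=3:−1/241920 = 1/48384
3j²(6 3 5; 3 1 -4) = Δ·Π!·Σ² = 24/1001  (sign -1)
combine: 4πI² = 1001·7/429·24/1001 = 56/143
take √, sign +1: I = 0.17653103
No selection rule forces the value: the integral is nonzero (none).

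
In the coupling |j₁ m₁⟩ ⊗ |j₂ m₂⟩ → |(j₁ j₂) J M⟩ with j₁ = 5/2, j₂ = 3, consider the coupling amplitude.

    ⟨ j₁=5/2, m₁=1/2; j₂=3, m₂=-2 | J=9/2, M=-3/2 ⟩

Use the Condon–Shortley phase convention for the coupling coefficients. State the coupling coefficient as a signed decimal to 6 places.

+0.604815

triangle: 1!·4!·5!/11! = 2880/39916800
(j±m)!: 3!·2!·1!·5!·3!·6! = 6220800
prefactor² = (2J+1)·Δ·N² = 345600/77
  k=0: +1/(0!·1!·2!·1!·2!·4!) = 1/96
  k=1: −1/(1!·0!·1!·0!·3!·5!) = -1/720
Σ = 13/1440  ⇒  CG² = 345600/77·(13/1440)² = 169/462
CG = +√(169/462) = +0.604815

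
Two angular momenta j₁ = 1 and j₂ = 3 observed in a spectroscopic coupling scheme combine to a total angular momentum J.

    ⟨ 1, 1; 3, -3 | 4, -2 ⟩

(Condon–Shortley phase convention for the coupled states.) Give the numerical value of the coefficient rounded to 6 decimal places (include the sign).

+√(1/28) = +0.188982

j₁+j₂−J=0  J+j₁−j₂=2  J−j₁+j₂=6  j₁+j₂+J+1=9
(j₁±m₁, j₂±m₂, J±M) = (2,0,0,6,2,6)
P² = 518400/7
sum k=0..0:
  [0] +1/1440 = 1/1440
S = 1/1440
C² = P²·S² = 1/28 ; C = +0.188982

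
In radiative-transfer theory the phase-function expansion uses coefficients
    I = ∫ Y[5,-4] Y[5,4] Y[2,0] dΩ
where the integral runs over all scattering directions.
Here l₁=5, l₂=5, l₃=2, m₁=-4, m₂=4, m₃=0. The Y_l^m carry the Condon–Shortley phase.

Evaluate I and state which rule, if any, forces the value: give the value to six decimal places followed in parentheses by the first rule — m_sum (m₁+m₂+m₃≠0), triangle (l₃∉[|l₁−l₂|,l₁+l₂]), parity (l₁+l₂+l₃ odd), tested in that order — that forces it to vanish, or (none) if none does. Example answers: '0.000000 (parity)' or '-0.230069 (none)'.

Checks pass: Σm=0; 12 even; l₃=2∈[0,10].
(2·5+1)(2·5+1)(2·2+1) = 605
Δ: 8! 2! 2! / 13! → 1/38610
sum: t=3:−1/2880 t=4:+1/576 t=5:−1/2880 = 1/960
3j²(5 5 2; 0 0 0) = Δ·Π!·Σ² = 10/429  (sign +1)
sum: t=7:−1/20160 t=8:+1/40320 = -1/40320
3j²(5 5 2; -4 4 0) = Δ·Π!·Σ² = 6/715  (sign -1)
combine: 4πI² = 605·10/429·6/715 = 20/169
take √, sign -1: I = -0.09704356
No selection rule forces the value: the integral is nonzero (none).

-0.097044 (none)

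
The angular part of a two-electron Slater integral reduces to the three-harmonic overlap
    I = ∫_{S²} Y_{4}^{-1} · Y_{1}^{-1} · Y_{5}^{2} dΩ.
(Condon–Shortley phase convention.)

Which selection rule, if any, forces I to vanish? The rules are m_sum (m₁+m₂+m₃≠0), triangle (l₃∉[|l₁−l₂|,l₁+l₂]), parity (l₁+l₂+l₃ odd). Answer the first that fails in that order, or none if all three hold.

azimuthal sum: -1 − 1 + 2 = 0  ✓
3 ≤ 5 ≤ 5 (triangle on l)  ✓
L = 4 + 1 + 5 = 10 (even)  ✓

none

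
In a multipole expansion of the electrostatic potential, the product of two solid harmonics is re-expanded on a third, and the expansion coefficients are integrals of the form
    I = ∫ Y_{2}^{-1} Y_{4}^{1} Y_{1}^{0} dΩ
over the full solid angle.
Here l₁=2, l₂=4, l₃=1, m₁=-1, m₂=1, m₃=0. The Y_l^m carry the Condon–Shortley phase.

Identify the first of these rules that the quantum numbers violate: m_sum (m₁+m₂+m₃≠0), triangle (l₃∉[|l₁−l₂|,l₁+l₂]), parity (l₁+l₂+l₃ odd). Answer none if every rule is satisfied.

azimuthal sum: -1 + 1 + 0 = 0  ✓
l₃ must lie in [2,6]; have l₃=1  ✗
L = 2 + 4 + 1 = 7 (odd)

triangle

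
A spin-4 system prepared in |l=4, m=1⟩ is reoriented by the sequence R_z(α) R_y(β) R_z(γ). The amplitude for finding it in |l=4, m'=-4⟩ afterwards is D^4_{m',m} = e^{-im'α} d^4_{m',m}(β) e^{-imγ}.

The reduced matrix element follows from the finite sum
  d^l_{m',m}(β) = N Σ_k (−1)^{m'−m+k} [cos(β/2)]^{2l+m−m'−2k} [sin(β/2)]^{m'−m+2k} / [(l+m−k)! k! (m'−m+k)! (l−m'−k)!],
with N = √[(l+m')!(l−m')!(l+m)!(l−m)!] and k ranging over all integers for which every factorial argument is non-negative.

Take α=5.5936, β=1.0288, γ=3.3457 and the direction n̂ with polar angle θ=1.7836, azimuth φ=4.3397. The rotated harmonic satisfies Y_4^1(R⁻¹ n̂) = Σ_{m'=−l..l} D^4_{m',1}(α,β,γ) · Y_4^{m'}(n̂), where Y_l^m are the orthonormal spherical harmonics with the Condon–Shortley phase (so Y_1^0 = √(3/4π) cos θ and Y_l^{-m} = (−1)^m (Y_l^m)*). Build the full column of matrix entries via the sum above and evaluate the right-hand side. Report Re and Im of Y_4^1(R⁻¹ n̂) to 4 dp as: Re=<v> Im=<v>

Re=-0.0291 Im=0.1996

Need the full column D^4_{m',1} for m'=−4..4 at α=5.5936, β=1.0288, γ=3.3457.
cos(β/2)=0.870588, sin(β/2)=0.492013
d^4_{-4,1}: single k=5 term ⇒ +0.142368;  D = +0.140090+0.025368i
d^4_{-3,1}: k∈[4..5] ⇒ +0.445323 -0.085340 = +0.359983;  D = +0.232476+0.274850i
d^4_{-2,1}: k∈[3..5] ⇒ +0.842378 -0.403576 +0.025780 = +0.464582;  D = +0.005799+0.464546i
d^4_{-1,1}: k∈[2..5] ⇒ +1.053971 -1.009897 +0.161278 -0.003434 = +0.201918;  D = -0.126509+0.157373i
d^4_{0,1}: k∈[1..4] ⇒ +0.834027 -1.598301 +0.510488 -0.027174 = -0.280960;  D = +0.275128-0.056949i
d^4_{1,1}: k∈[0..3] ⇒ +0.329991 -1.580957 +1.009897 -0.107518 = -0.348588;  D = +0.308309+0.162662i
d^4_{2,1}: k∈[0..2] ⇒ -0.791228 +1.263568 -0.269051 = +0.203289;  D = -0.078365-0.187578i
d^4_{3,1}: k∈[0..1] ⇒ +0.836564 -0.445323 = +0.391241;  D = +0.113320-0.374471i
d^4_{4,1}: single k=0 term ⇒ -0.445745;  D = -0.371041+0.247016i
Y_4^{m'}(θ=1.7836,φ=4.3397) and Σ D·Y over m':
  (+0.1401+0.0254i)·(+0.0323+0.4026i)  (+0.2325+0.2748i)·(-0.2220+0.1080i)  (+0.0058+0.4645i)·(+0.1615+0.1491i)  (-0.1265+0.1574i)·(-0.0956+0.2445i)  (+0.2751-0.0569i)·(+0.1832+0.0000i)  (+0.3083+0.1627i)·(+0.0956+0.2445i)  (-0.0784-0.1876i)·(+0.1615-0.1491i)  (+0.1133-0.3745i)·(+0.2220+0.1080i)  (-0.3710+0.2470i)·(+0.0323-0.4026i)
Y_4^1(R⁻¹ n̂) = -0.029139+0.199598i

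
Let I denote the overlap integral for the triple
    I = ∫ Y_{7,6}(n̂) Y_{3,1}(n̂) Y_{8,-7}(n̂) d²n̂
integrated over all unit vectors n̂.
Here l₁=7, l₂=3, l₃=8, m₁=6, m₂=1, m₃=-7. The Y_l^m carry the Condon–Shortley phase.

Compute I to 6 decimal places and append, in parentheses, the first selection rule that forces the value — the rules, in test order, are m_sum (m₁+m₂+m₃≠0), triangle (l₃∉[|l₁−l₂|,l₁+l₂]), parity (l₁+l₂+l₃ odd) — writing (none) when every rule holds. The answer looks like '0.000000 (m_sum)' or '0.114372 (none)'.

0.061743 (none)

Rules hold: Σm=0, L=18 even, 4≤8≤10.
N = 15·7·17 = 1785
Δ = 2!·12!·4!/19! = 1/5290740
Racah Σ t=0..2: t=0:+1/7257600 t=1:−1/2073600 t=2:+1/7257600 = -1/4838400
⇒ 3j(7 3 8; 0 0 0)² = 252/20995, sgn -1
Racah Σ t=0..1: t=0:+1/1916006400 t=1:−1/2874009600 = 1/5748019200
⇒ 3j(7 3 8; 6 1 -7)² = 13/5814, sgn -1
4πI² = N·(3j₀)²·(3jₘ)² = 294/6137
I = +1·√(0.0479061/4π) = 0.06174342
No selection rule forces the value: the integral is nonzero (none).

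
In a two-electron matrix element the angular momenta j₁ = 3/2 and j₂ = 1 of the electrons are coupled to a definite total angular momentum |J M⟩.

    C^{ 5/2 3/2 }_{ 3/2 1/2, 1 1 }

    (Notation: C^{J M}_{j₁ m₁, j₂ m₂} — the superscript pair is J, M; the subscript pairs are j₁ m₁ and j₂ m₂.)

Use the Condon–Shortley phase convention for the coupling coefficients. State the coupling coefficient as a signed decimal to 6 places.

+0.774597

√[6·0!3!2!/6! · 2!1!2!0!4!1!] = √(48/5)
  +(−1)^0/∏(0,0,1,2,2,0)! = 1/4  (running 1/4)
⟨..|..⟩ = √(48/5)·(1/4) = +0.774597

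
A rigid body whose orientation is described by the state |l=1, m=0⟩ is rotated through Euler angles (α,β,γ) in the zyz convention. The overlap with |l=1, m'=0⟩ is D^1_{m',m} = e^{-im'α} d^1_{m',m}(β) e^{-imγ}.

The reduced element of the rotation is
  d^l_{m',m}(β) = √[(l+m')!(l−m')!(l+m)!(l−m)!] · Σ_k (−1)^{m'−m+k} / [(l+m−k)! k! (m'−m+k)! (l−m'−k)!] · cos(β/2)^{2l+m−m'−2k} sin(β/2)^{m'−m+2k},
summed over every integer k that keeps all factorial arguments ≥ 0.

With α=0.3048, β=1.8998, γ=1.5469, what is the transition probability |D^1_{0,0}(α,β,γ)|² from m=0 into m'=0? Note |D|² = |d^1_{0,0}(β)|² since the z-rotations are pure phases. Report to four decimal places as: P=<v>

Split into d^1_{0,0}(β=1.8998) × two z-phases.
With c≡cos(β/2)=0.581764 and s≡sin(β/2)=0.813357, N=[1·1·1·1]^{1/2}=1.000000
k: max(0,(0)−(0))=0 … min(1+(0),1−(0))=1
  k=0: (−1)^0·1.0000/(1)·0.5818^2·0.8134^0 = +0.338450
  k=1: (−1)^1·1.0000/(1)·0.5818^0·0.8134^2 = -0.661550
d^1_{0,0}(1.8998) = +0.338450 -0.661550 = -0.323100
|D^1_{0,0}|² = |d^1_{0,0}(β)|² = (-0.323100)² = 0.104394 (the z-rotation phases have unit modulus)

P=0.1044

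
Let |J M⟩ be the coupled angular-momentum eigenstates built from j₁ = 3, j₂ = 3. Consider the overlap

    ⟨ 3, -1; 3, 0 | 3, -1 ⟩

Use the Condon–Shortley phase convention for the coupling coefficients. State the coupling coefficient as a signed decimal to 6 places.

+√(1/6) = +0.408248

j₁+j₂−J=3  J+j₁−j₂=3  J−j₁+j₂=3  j₁+j₂+J+1=10
(j₁±m₁, j₂±m₂, J±M) = (2,4,3,3,2,4)
P² = 864/25
sum k=1..3:
  [1] −1/24 = -1/24
  [2] +1/8 = 1/8
  [3] −1/72 = -1/72
S = 5/72
C² = P²·S² = 1/6 ; C = +0.408248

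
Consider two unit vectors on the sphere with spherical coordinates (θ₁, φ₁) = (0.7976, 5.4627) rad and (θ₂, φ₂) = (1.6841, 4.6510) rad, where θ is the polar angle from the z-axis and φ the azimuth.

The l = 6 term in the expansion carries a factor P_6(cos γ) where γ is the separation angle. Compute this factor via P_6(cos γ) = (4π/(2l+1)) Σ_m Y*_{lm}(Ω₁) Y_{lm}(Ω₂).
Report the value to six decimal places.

0.303349

Addition theorem: P_6(cos γ) = (4π/13) Σ_m Y*_{lm}(Ω₁) Y_{lm}(Ω₂), m = −6…6:
  m=-6: Y*=+0.013565+0.063482i  Y=-0.433620-0.167355i  product +0.004742-0.029797i
  m=-5: Y*=-0.125709+0.179876i  Y=+0.055358-0.174651i  product +0.024457+0.031913i
  m=-4: Y*=-0.404626+0.057165i  Y=-0.289861-0.072643i  product +0.121438+0.012824i
  m=-3: Y*=-0.306755-0.248130i  Y=+0.037827-0.203068i  product -0.061991+0.052906i
  m=-2: Y*=-0.000841-0.011965i  Y=-0.247407-0.030530i  product -0.000157+0.002986i
  m=-1: Y*=-0.250175+0.268377i  Y=+0.013123-0.213498i  product +0.054015+0.056934i
  m=+0: Y*=-0.122203-0.000000i  Y=-0.235765+0.000000i  product +0.028811+0.000000i
  m=+1: Y*=+0.250175+0.268377i  Y=-0.013123-0.213498i  product +0.054015-0.056934i
  m=+2: Y*=-0.000841+0.011965i  Y=-0.247407+0.030530i  product -0.000157-0.002986i
  m=+3: Y*=+0.306755-0.248130i  Y=-0.037827-0.203068i  product -0.061991-0.052906i
  m=+4: Y*=-0.404626-0.057165i  Y=-0.289861+0.072643i  product +0.121438-0.012824i
  m=+5: Y*=+0.125709+0.179876i  Y=-0.055358-0.174651i  product +0.024457-0.031913i
  m=+6: Y*=+0.013565-0.063482i  Y=-0.433620+0.167355i  product +0.004742+0.029797i
Σ over m = +0.313817+0.000000i; ×(4π/13) → +0.303349+0.000000i. Real part: 0.303349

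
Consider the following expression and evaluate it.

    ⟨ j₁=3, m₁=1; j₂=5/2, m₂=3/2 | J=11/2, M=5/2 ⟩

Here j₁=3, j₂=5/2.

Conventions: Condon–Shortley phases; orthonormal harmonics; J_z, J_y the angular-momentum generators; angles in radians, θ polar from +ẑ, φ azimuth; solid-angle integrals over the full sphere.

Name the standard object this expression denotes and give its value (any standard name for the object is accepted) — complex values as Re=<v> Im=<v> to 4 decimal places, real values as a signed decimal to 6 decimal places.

This is a Clebsch–Gordan (vector-coupling) coefficient.
triangle: 0!*6!*5!/12! = 86400/479001600
(j±m)!: 4!*2!*4!*1!*8!*3! = 278691840
prefactor² = (2J+1)*Δ*N² = 6635520/11
  k=0: +1/(0!*0!*2!*4!*4!*1!) = 1/1152
Σ = 1/1152  ⇒  CG² = 6635520/11*(1/1152)² = 5/11
CG = +√(5/11) = +0.674200

Clebsch–Gordan coefficient, +√(5/11) ≈ +0.674200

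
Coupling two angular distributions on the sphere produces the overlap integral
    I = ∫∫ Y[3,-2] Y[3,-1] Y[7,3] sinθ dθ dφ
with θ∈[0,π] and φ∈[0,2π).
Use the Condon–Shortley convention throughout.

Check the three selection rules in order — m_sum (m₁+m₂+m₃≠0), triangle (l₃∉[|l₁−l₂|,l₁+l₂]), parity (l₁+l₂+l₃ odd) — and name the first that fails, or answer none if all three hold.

triangle

azimuthal sum: -2 − 1 + 3 = 0  ✓
l₃ must lie in [0,6]; have l₃=7  ✗
L = 3 + 3 + 7 = 13 (odd)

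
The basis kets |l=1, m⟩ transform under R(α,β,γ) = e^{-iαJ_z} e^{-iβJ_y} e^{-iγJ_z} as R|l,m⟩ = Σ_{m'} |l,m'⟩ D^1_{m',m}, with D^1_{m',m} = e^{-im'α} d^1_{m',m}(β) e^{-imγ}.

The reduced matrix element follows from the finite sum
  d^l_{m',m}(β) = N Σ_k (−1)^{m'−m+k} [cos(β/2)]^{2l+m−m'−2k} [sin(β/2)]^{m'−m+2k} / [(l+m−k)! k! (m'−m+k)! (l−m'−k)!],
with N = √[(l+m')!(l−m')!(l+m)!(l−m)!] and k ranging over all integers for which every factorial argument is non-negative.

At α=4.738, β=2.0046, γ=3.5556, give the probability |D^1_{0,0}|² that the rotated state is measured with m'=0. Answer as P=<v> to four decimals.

First d^1_{0,0}(β=2.0046), then the phase factors e^{-i(0)α} and e^{-i(0)γ}:
With c≡cos(β/2)=0.538365 and s≡sin(β/2)=0.842711, N=[1·1·1·1]^{1/2}=1.000000
The bounds max(0,m−m')=0 and min(l+m,l−m')=1 give 2 terms
  k=0: (−1)^0·1.0000/(1)·0.5384^2·0.8427^0 = +0.289837
  k=1: (−1)^1·1.0000/(1)·0.5384^0·0.8427^2 = -0.710163
d^1_{0,0}(2.0046) = +0.289837 -0.710163 = -0.420325
|D^1_{0,0}|² = |d^1_{0,0}(β)|² = (-0.420325)² = 0.176673 (the z-rotation phases have unit modulus)

P=0.1767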